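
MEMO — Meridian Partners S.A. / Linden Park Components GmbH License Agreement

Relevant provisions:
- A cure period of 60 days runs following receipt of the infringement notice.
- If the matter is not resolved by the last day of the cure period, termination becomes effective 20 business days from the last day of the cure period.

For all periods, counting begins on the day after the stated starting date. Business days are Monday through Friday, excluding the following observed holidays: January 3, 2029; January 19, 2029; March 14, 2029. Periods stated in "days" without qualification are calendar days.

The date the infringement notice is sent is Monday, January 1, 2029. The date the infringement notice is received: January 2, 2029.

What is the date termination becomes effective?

April 2, 2029

Adding 60 calendar days to January 2, 2029 gives March 3, 2029, which is the last day of the cure period.
From Saturday, March 3, 2029, 20 business days (Mar 5, Mar 6, Mar 7, Mar 8, …, Mar 29, Mar 30, Apr 2, skipping weekends and the listed holiday on Mar 14) brings us to Monday, April 2, 2029, which is the date termination becomes effective.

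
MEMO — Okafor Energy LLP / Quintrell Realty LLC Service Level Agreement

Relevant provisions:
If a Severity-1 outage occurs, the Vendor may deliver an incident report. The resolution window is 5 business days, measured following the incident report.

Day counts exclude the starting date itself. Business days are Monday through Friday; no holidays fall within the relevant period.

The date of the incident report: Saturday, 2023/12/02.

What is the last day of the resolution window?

From Saturday, 2023/12/02, 5 business days (Dec 4, Dec 5, Dec 6, Dec 7, Dec 8, skipping weekends) brings us to Friday, 2023/12/08, which is the last day of the resolution window.

2023/12/08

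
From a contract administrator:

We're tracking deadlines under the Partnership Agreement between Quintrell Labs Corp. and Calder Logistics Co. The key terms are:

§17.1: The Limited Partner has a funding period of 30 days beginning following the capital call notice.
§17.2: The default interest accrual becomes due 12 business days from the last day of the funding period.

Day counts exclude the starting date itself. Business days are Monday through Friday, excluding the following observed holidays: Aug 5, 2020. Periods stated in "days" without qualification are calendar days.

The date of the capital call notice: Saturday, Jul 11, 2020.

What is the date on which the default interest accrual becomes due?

The last day of the funding period: 30 calendar days after Jul 11, 2020 is Aug 10, 2020.
The date on which the default interest accrual becomes due: counting 12 business days from Monday, Aug 10, 2020 (Aug 11, Aug 12, Aug 13, Aug 14, …, Aug 24, Aug 25, Aug 26, skipping weekends) reaches Wednesday, Aug 26, 2020.

Aug 26, 2020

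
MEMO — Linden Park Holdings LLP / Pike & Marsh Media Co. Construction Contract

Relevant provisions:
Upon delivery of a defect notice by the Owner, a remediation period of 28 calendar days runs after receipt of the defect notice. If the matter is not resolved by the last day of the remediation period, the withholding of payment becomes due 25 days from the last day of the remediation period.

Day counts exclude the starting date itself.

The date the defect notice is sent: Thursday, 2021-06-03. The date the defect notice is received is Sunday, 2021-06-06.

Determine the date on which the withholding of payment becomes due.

The last day of the remediation period: 28 calendar days after 2021-06-06 is 2021-07-04.
The date on which the withholding of payment becomes due: 25 calendar days after 2021-07-04 is 2021-07-29.

2021-07-29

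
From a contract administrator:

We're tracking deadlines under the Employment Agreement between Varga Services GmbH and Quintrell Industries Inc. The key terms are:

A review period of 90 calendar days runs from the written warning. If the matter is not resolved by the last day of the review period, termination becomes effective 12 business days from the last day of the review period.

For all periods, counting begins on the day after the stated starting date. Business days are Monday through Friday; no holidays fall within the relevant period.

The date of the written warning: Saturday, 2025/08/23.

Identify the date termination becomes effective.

Adding 90 calendar days to 2025/08/23 gives 2025/11/21, which is the last day of the review period.
The date termination becomes effective: 12 business days after Friday, 2025/11/21, skipping weekends — Nov 24, Nov 25, Nov 26, Nov 27, …, Dec 5, Dec 8, Dec 9 — lands on Tuesday, 2025/12/09.

2025/12/09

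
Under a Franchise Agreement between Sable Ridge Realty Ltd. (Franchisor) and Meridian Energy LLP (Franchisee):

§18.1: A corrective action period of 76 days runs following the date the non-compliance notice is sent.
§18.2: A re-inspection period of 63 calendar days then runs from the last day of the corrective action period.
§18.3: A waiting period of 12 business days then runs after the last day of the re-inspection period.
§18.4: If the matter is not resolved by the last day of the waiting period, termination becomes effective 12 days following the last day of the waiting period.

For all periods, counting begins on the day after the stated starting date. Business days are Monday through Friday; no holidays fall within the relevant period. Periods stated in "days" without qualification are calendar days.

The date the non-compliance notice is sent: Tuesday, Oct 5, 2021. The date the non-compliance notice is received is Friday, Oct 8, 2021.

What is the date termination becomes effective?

Mar 21, 2022

The last day of the corrective action period: 76 calendar days after Oct 5, 2021 is Dec 20, 2021.
The last day of the re-inspection period: Dec 20, 2021 + 63 days = Feb 21, 2022.
The last day of the waiting period: counting 12 business days from Monday, Feb 21, 2022 (Feb 22, Feb 23, Feb 24, Feb 25, …, Mar 7, Mar 8, Mar 9, skipping weekends) reaches Wednesday, Mar 9, 2022.
Adding 12 calendar days to Mar 9, 2022 gives Mar 21, 2022, which is the date termination becomes effective.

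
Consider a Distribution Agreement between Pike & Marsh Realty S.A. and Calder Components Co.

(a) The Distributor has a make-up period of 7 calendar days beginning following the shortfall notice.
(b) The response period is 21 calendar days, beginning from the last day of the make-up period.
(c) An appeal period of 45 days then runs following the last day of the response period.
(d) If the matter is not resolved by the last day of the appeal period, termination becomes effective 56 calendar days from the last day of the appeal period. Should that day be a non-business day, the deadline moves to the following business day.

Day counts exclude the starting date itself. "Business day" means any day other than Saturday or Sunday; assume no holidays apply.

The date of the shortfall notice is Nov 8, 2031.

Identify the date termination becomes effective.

Mar 16, 2032

The last day of the make-up period: Nov 8, 2031 + 7 days = Nov 15, 2031.
The last day of the response period: 21 calendar days after Nov 15, 2031 is Dec 6, 2031.
The last day of the appeal period: Dec 6, 2031 + 45 days = Jan 20, 2032.
Adding 56 calendar days to Jan 20, 2032 gives Mar 16, 2032, which is the date termination becomes effective. Mar 16, 2032 is a Tuesday, so no roll-forward applies.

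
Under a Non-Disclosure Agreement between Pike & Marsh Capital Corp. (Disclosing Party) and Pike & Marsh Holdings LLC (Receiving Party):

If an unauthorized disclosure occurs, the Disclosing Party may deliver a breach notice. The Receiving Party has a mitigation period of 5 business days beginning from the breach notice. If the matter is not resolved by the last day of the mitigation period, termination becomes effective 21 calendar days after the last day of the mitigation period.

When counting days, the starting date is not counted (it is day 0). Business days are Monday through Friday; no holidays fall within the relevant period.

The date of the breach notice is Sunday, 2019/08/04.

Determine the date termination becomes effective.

2019/08/30

The last day of the mitigation period: counting 5 business days from Sunday, 2019/08/04 (Aug 5, Aug 6, Aug 7, Aug 8, Aug 9, skipping weekends) reaches Friday, 2019/08/09.
Adding 21 calendar days to 2019/08/09 gives 2019/08/30, which is the date termination becomes effective.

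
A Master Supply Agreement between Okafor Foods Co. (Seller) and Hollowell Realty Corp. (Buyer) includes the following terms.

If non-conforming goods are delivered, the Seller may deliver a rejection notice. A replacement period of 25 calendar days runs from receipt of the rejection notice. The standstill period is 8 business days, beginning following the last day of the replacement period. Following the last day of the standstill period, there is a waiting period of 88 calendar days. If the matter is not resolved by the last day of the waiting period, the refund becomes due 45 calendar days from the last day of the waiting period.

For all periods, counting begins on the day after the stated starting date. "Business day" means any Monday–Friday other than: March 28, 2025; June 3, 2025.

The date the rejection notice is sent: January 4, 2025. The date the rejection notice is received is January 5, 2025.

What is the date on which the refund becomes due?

The last day of the replacement period: January 5, 2025 + 25 days = January 30, 2025.
The last day of the standstill period: counting 8 business days from Thursday, January 30, 2025 (Jan 31, Feb 3, Feb 4, Feb 5, Feb 6, Feb 7, Feb 10, Feb 11, skipping weekends) reaches Tuesday, February 11, 2025.
The last day of the waiting period: 88 calendar days after February 11, 2025 is May 10, 2025.
The date on which the refund becomes due: 45 calendar days after May 10, 2025 is June 24, 2025.

June 24, 2025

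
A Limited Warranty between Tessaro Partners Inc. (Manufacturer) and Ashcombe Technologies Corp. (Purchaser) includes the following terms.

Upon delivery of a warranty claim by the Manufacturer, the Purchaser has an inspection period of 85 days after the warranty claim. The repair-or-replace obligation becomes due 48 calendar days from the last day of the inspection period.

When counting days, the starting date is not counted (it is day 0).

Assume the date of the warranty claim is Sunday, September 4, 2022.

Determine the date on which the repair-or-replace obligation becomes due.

Adding 85 calendar days to September 4, 2022 gives November 28, 2022, which is the last day of the inspection period.
The date on which the repair-or-replace obligation becomes due: 48 calendar days after November 28, 2022 is January 15, 2023.

January 15, 2023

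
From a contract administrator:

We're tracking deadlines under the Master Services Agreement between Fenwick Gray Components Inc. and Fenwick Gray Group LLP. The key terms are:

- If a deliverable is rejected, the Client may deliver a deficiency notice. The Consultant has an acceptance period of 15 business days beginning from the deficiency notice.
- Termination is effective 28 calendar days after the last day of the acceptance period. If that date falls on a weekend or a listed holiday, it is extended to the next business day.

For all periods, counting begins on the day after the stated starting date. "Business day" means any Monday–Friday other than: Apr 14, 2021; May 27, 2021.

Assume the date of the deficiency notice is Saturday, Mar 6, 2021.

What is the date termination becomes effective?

The last day of the acceptance period: 15 business days after Saturday, Mar 6, 2021, skipping weekends — Mar 8, Mar 9, Mar 10, Mar 11, …, Mar 24, Mar 25, Mar 26 — lands on Friday, Mar 26, 2021.
The date termination becomes effective: 28 calendar days after Mar 26, 2021 is Apr 23, 2021. Apr 23, 2021 is a Friday and is not a listed holiday, so no roll-forward applies.

Apr 23, 2021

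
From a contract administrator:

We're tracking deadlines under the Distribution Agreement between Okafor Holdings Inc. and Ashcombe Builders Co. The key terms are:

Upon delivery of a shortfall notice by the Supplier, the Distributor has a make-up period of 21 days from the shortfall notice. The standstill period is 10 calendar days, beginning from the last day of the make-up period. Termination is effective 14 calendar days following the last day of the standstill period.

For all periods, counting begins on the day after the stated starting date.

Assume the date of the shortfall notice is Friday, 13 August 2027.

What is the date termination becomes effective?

The last day of the make-up period: 13 August 2027 + 21 days = 3 September 2027.
Adding 10 calendar days to 3 September 2027 gives 13 September 2027, which is the last day of the standstill period.
The date termination becomes effective: 13 September 2027 + 14 days = 27 September 2027.

27 September 2027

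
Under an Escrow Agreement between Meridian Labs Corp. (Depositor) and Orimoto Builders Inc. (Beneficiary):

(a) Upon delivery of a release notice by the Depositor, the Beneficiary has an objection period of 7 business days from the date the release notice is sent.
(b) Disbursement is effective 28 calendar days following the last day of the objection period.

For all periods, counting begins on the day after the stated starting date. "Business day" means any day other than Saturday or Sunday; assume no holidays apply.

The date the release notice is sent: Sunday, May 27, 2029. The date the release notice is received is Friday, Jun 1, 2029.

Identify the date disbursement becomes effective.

The last day of the objection period: counting 7 business days from Sunday, May 27, 2029 (May 28, May 29, May 30, May 31, Jun 1, Jun 4, Jun 5, skipping weekends) reaches Tuesday, Jun 5, 2029.
The date disbursement becomes effective: Jun 5, 2029 + 28 days = Jul 3, 2029.

Jul 3, 2029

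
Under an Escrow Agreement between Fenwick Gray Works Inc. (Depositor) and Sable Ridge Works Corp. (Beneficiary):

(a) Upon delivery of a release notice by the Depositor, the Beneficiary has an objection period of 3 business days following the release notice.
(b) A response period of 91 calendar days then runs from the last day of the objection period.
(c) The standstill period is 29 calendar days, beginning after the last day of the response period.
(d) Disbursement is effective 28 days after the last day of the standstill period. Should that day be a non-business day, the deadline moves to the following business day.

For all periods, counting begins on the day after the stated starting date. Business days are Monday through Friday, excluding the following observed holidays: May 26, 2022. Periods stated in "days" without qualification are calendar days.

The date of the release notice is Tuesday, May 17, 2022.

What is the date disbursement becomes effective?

Oct 17, 2022

The last day of the objection period: 3 business days after Tuesday, May 17, 2022, skipping weekends — May 18, May 19, May 20 — lands on Friday, May 20, 2022.
Adding 91 calendar days to May 20, 2022 gives Aug 19, 2022, which is the last day of the response period.
Adding 29 calendar days to Aug 19, 2022 gives Sep 17, 2022, which is the last day of the standstill period.
Adding 28 calendar days to Sep 17, 2022 gives Oct 15, 2022, which is the date disbursement becomes effective. That falls on a Saturday, so it rolls to the next business day, Monday, Oct 17, 2022.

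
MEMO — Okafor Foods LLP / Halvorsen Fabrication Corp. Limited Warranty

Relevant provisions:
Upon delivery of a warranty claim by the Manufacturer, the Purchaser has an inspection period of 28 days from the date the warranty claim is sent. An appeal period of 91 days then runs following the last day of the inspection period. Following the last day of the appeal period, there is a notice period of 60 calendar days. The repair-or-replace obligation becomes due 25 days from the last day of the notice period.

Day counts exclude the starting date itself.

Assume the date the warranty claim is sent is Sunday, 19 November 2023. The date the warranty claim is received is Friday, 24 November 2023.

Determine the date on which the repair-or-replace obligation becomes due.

Adding 28 calendar days to 19 November 2023 gives 17 December 2023, which is the last day of the inspection period.
The last day of the appeal period: 17 December 2023 + 91 days = 17 March 2024.
The last day of the notice period: 60 calendar days after 17 March 2024 is 16 May 2024.
The date on which the repair-or-replace obligation becomes due: 16 May 2024 + 25 days = 10 June 2024.

10 June 2024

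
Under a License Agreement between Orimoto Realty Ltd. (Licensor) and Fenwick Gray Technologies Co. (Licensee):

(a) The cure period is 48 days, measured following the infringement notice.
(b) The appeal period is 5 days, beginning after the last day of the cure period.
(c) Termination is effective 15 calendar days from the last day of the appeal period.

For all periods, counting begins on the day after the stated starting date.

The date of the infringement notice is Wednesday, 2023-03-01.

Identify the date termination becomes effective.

2023-05-08

Adding 48 calendar days to 2023-03-01 gives 2023-04-18, which is the last day of the cure period.
The last day of the appeal period: 5 calendar days after 2023-04-18 is 2023-04-23.
The date termination becomes effective: 2023-04-23 + 15 days = 2023-05-08.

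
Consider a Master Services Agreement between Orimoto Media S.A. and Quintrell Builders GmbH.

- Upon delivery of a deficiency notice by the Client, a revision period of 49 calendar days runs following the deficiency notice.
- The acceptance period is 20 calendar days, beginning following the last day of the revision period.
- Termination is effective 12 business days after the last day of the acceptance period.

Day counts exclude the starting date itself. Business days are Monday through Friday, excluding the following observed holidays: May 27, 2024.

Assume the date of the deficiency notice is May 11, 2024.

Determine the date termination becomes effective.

Adding 49 calendar days to May 11, 2024 gives Jun 29, 2024, which is the last day of the revision period.
Adding 20 calendar days to Jun 29, 2024 gives Jul 19, 2024, which is the last day of the acceptance period.
The date termination becomes effective: 12 business days after Friday, Jul 19, 2024, skipping weekends — Jul 22, Jul 23, Jul 24, Jul 25, …, Aug 2, Aug 5, Aug 6 — lands on Tuesday, Aug 6, 2024.

Aug 6, 2024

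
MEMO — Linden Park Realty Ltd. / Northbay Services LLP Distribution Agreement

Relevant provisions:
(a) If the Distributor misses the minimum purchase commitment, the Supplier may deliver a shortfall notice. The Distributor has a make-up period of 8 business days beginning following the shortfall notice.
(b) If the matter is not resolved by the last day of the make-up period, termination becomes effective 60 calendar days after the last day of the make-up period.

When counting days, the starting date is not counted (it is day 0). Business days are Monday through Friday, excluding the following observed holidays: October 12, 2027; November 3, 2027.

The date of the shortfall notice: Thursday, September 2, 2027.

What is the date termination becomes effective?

November 13, 2027

The last day of the make-up period: counting 8 business days from Thursday, September 2, 2027 (Sep 3, Sep 6, Sep 7, Sep 8, Sep 9, Sep 10, Sep 13, Sep 14, skipping weekends) reaches Tuesday, September 14, 2027.
Adding 60 calendar days to September 14, 2027 gives November 13, 2027, which is the date termination becomes effective.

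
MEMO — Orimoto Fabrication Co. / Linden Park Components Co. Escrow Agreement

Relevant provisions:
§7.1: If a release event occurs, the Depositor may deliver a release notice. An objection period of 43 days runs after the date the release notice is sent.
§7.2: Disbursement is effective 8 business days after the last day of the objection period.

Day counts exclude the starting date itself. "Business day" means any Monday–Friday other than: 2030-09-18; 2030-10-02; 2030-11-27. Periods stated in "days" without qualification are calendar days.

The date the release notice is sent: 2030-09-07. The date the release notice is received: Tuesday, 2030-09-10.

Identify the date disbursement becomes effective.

2030-10-30

The last day of the objection period: 2030-09-07 + 43 days = 2030-10-20.
The date disbursement becomes effective: counting 8 business days from Sunday, 2030-10-20 (Oct 21, Oct 22, Oct 23, Oct 24, Oct 25, Oct 28, Oct 29, Oct 30, skipping weekends) reaches Wednesday, 2030-10-30.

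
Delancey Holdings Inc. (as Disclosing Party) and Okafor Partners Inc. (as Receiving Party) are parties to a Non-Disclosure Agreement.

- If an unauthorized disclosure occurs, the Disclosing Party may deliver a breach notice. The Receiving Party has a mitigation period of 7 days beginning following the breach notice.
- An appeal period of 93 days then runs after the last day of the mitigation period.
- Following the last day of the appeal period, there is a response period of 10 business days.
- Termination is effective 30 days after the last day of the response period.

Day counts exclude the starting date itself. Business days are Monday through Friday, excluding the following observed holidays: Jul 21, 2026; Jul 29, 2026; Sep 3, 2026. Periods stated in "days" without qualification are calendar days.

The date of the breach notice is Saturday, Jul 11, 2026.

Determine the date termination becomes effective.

The last day of the mitigation period: 7 calendar days after Jul 11, 2026 is Jul 18, 2026.
The last day of the appeal period: 93 calendar days after Jul 18, 2026 is Oct 19, 2026.
The last day of the response period: counting 10 business days from Monday, Oct 19, 2026 (Oct 20, Oct 21, Oct 22, Oct 23, Oct 26, Oct 27, Oct 28, Oct 29, Oct 30, Nov 2, skipping weekends) reaches Monday, Nov 2, 2026.
Adding 30 calendar days to Nov 2, 2026 gives Dec 2, 2026, which is the date termination becomes effective.

Dec 2, 2026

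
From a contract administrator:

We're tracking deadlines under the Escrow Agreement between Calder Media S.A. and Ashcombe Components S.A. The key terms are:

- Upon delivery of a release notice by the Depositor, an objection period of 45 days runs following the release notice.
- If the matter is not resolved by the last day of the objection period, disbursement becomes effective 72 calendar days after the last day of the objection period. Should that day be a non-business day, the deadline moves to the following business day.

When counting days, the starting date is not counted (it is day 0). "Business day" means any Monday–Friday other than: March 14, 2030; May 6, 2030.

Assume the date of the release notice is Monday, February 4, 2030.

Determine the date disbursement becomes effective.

June 3, 2030

The last day of the objection period: February 4, 2030 + 45 days = March 21, 2030.
The date disbursement becomes effective: 72 calendar days after March 21, 2030 is June 1, 2030. That falls on a Saturday, so it rolls to the next business day, Monday, June 3, 2030.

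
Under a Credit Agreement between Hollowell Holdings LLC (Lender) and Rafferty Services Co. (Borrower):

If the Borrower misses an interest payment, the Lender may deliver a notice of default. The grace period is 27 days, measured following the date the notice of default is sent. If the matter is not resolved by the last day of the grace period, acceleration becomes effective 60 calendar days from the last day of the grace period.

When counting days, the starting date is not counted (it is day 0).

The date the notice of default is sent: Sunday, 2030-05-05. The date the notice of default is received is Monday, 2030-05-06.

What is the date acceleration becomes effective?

2030-07-31

The last day of the grace period: 27 calendar days after 2030-05-05 is 2030-06-01.
The date acceleration becomes effective: 60 calendar days after 2030-06-01 is 2030-07-31.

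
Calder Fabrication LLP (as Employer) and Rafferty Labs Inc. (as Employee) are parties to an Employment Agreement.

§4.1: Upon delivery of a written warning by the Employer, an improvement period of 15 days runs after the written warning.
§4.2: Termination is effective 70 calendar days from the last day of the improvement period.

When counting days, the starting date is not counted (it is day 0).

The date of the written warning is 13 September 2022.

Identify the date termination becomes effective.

The last day of the improvement period: 13 September 2022 + 15 days = 28 September 2022.
The date termination becomes effective: 70 calendar days after 28 September 2022 is 7 December 2022.

7 December 2022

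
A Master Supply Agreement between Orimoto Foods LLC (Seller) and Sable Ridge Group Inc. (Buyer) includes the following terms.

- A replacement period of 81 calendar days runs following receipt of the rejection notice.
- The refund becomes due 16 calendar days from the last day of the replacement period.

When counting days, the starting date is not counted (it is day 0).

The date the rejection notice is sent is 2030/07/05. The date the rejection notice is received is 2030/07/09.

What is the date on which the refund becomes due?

2030/10/14

The last day of the replacement period: 81 calendar days after 2030/07/09 is 2030/09/28.
The date on which the refund becomes due: 16 calendar days after 2030/09/28 is 2030/10/14.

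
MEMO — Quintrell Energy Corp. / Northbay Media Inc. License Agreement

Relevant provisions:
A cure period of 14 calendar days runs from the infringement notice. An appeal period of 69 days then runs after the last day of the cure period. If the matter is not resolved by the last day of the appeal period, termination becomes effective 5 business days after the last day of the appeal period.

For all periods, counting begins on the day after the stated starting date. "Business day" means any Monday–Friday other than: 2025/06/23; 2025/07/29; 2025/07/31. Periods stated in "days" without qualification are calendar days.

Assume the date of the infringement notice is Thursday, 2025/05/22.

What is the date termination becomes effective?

2025/08/20

The last day of the cure period: 14 calendar days after 2025/05/22 is 2025/06/05.
Adding 69 calendar days to 2025/06/05 gives 2025/08/13, which is the last day of the appeal period.
From Wednesday, 2025/08/13, 5 business days (Aug 14, Aug 15, Aug 18, Aug 19, Aug 20, skipping weekends) brings us to Wednesday, 2025/08/20, which is the date termination becomes effective.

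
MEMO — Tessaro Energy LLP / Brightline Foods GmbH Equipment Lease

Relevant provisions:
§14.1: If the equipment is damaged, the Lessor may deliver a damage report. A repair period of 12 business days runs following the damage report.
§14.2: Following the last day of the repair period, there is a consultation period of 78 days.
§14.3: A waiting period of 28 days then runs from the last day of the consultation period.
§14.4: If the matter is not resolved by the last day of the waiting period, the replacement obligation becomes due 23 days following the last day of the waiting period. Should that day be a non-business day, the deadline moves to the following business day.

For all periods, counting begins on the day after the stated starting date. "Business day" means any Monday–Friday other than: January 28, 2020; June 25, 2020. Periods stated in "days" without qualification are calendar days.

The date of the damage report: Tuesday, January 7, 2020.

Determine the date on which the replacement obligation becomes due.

The last day of the repair period: counting 12 business days from Tuesday, January 7, 2020 (Jan 8, Jan 9, Jan 10, Jan 13, …, Jan 21, Jan 22, Jan 23, skipping weekends) reaches Thursday, January 23, 2020.
Adding 78 calendar days to January 23, 2020 gives April 10, 2020, which is the last day of the consultation period.
Adding 28 calendar days to April 10, 2020 gives May 8, 2020, which is the last day of the waiting period.
Adding 23 calendar days to May 8, 2020 gives May 31, 2020, which is the date on which the replacement obligation becomes due. That falls on a Sunday, so it rolls to the next business day, Monday, June 1, 2020.

June 1, 2020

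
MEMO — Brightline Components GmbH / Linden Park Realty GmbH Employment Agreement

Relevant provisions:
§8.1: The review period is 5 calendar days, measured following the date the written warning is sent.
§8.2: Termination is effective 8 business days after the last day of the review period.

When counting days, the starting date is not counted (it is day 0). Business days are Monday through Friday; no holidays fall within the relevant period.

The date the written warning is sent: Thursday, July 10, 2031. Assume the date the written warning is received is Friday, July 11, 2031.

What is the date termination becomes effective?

The last day of the review period: July 10, 2031 + 5 days = July 15, 2031.
The date termination becomes effective: 8 business days after Tuesday, July 15, 2031, skipping weekends — Jul 16, Jul 17, Jul 18, Jul 21, Jul 22, Jul 23, Jul 24, Jul 25 — lands on Friday, July 25, 2031.

July 25, 2031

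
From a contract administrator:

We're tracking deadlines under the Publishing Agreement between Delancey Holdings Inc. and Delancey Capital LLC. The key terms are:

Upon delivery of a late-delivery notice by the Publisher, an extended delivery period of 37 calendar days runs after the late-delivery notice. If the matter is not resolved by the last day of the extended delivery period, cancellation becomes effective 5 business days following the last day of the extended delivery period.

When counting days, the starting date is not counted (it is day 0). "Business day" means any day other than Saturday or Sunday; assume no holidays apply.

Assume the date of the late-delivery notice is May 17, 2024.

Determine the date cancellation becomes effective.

June 28, 2024

The last day of the extended delivery period: 37 calendar days after May 17, 2024 is June 23, 2024.
From Sunday, June 23, 2024, 5 business days (Jun 24, Jun 25, Jun 26, Jun 27, Jun 28, skipping weekends) brings us to Friday, June 28, 2024, which is the date cancellation becomes effective.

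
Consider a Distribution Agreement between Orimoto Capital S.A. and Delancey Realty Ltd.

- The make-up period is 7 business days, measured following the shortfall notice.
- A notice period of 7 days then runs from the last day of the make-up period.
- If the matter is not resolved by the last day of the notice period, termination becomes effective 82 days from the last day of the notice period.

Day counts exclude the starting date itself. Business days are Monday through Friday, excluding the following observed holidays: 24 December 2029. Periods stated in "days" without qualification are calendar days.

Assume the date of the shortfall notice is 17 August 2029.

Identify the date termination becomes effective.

25 November 2029

The last day of the make-up period: counting 7 business days from Friday, 17 August 2029 (Aug 20, Aug 21, Aug 22, Aug 23, Aug 24, Aug 27, Aug 28, skipping weekends) reaches Tuesday, 28 August 2029.
Adding 7 calendar days to 28 August 2029 gives 4 September 2029, which is the last day of the notice period.
The date termination becomes effective: 82 calendar days after 4 September 2029 is 25 November 2029.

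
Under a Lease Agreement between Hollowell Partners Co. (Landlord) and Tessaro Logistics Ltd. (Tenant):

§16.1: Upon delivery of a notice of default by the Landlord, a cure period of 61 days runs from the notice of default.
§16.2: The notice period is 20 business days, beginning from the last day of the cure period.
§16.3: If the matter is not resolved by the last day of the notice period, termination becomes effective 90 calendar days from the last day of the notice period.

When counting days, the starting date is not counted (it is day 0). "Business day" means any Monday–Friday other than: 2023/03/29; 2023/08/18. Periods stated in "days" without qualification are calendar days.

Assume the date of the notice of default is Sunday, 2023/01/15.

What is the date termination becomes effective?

2023/07/16

The last day of the cure period: 61 calendar days after 2023/01/15 is 2023/03/17.
The last day of the notice period: counting 20 business days from Friday, 2023/03/17 (Mar 20, Mar 21, Mar 22, Mar 23, …, Apr 13, Apr 14, Apr 17, skipping weekends and the listed holiday on Mar 29) reaches Monday, 2023/04/17.
Adding 90 calendar days to 2023/04/17 gives 2023/07/16, which is the date termination becomes effective.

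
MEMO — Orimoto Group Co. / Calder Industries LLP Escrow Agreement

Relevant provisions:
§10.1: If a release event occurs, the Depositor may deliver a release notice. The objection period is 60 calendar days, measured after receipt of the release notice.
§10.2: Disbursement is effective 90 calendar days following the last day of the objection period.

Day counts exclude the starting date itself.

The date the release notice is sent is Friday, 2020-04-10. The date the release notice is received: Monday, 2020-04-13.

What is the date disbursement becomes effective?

2020-09-10

Adding 60 calendar days to 2020-04-13 gives 2020-06-12, which is the last day of the objection period.
The date disbursement becomes effective: 90 calendar days after 2020-06-12 is 2020-09-10.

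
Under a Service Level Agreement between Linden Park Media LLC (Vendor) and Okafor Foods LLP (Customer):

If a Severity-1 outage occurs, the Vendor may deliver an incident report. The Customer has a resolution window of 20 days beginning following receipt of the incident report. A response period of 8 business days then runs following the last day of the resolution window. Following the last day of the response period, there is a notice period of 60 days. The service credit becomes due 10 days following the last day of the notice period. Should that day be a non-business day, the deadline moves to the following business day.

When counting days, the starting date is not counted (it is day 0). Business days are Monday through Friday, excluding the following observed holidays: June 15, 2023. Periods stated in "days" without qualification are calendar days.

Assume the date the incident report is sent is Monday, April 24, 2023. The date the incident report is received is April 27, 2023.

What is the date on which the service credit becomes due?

August 7, 2023

The last day of the resolution window: April 27, 2023 + 20 days = May 17, 2023.
From Wednesday, May 17, 2023, 8 business days (May 18, May 19, May 22, May 23, May 24, May 25, May 26, May 29, skipping weekends) brings us to Monday, May 29, 2023, which is the last day of the response period.
The last day of the notice period: 60 calendar days after May 29, 2023 is July 28, 2023.
Adding 10 calendar days to July 28, 2023 gives August 7, 2023, which is the date on which the service credit becomes due. August 7, 2023 is a Monday and is not a listed holiday, so no roll-forward applies.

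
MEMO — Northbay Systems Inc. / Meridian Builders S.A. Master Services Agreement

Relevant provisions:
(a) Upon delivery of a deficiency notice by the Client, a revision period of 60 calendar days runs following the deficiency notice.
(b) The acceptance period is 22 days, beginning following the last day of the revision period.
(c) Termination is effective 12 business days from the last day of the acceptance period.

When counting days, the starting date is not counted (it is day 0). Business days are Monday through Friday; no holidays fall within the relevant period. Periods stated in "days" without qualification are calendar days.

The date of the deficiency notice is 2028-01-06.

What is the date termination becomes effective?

Adding 60 calendar days to 2028-01-06 gives 2028-03-06, which is the last day of the revision period.
The last day of the acceptance period: 22 calendar days after 2028-03-06 is 2028-03-28.
The date termination becomes effective: 12 business days after Tuesday, 2028-03-28, skipping weekends — Mar 29, Mar 30, Mar 31, Apr 3, …, Apr 11, Apr 12, Apr 13 — lands on Thursday, 2028-04-13.

2028-04-13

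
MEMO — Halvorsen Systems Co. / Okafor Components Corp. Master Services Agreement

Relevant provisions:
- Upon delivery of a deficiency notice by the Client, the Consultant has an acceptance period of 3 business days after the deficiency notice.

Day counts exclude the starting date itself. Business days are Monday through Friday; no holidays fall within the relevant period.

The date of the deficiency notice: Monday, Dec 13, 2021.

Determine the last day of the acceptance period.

Dec 16, 2021

The last day of the acceptance period: 3 business days after Monday, Dec 13, 2021, skipping weekends — Dec 14, Dec 15, Dec 16 — lands on Thursday, Dec 16, 2021.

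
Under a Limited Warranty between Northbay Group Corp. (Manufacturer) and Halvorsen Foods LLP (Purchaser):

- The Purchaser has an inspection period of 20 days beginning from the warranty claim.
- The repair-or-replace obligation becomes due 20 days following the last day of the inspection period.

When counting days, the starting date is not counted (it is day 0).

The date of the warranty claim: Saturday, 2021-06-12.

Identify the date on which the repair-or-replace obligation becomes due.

2021-07-22

Adding 20 calendar days to 2021-06-12 gives 2021-07-02, which is the last day of the inspection period.
The date on which the repair-or-replace obligation becomes due: 2021-07-02 + 20 days = 2021-07-22.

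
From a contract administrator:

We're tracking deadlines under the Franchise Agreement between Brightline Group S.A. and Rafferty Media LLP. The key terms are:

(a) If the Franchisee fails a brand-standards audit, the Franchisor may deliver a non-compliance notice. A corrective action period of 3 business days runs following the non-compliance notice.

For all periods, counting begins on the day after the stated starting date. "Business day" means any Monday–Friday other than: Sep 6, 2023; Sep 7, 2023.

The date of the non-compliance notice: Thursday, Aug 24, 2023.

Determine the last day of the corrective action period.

Aug 29, 2023

The last day of the corrective action period: counting 3 business days from Thursday, Aug 24, 2023 (Aug 25, Aug 28, Aug 29, skipping weekends) reaches Tuesday, Aug 29, 2023.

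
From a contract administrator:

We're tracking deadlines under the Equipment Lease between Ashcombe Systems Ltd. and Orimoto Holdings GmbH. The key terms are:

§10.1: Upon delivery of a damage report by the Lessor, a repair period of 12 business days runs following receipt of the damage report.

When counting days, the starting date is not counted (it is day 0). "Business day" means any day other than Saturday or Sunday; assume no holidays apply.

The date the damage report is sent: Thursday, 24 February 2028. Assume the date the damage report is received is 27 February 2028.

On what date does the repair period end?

From Sunday, 27 February 2028, 12 business days (Feb 28, Feb 29, Mar 1, Mar 2, …, Mar 10, Mar 13, Mar 14, skipping weekends) brings us to Tuesday, 14 March 2028, which is the last day of the repair period.

14 March 2028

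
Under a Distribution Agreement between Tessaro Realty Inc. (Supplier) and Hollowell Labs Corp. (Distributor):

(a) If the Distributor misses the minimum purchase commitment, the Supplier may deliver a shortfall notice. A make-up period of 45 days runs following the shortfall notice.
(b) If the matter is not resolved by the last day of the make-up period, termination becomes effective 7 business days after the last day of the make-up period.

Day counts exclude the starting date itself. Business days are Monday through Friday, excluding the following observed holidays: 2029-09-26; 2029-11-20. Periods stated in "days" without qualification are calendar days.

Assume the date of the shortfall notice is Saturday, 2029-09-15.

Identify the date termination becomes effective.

Adding 45 calendar days to 2029-09-15 gives 2029-10-30, which is the last day of the make-up period.
The date termination becomes effective: 7 business days after Tuesday, 2029-10-30, skipping weekends — Oct 31, Nov 1, Nov 2, Nov 5, Nov 6, Nov 7, Nov 8 — lands on Thursday, 2029-11-08.

2029-11-08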